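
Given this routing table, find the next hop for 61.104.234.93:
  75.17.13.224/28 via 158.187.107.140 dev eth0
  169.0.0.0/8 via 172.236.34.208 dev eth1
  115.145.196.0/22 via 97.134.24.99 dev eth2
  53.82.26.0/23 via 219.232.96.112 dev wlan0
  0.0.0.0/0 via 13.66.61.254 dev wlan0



Longest prefix match for 61.104.234.93:
  /28 75.17.13.224: no
  /8 169.0.0.0: no
  /22 115.145.196.0: no
  /23 53.82.26.0: no
  /0 0.0.0.0: MATCH
Selected: next-hop 13.66.61.254 via wlan0 (matched /0)


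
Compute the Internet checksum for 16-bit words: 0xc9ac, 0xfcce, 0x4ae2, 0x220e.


Sum all words (with carry folding):
+ 0xc9ac = 0xc9ac
+ 0xfcce = 0xc67b
+ 0x4ae2 = 0x115e
+ 0x220e = 0x336c
One's complement: ~0x336c
Checksum = 0xcc93


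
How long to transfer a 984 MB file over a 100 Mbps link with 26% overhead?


Effective throughput = 100 * (1 - 26/100) = 74 Mbps
File size in Mb = 984 * 8 = 7872 Mb
Time = 7872 / 74
Time = 106.3784 seconds


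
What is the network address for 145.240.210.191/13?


IP:   10010001.11110000.11010010.10111111
Mask: 11111111.11111000.00000000.00000000
AND operation:
Net:  10010001.11110000.00000000.00000000
Network: 145.240.0.0/13


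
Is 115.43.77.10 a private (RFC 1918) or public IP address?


RFC 1918 private ranges:
  10.0.0.0/8 (10.0.0.0 - 10.255.255.255)
  172.16.0.0/12 (172.16.0.0 - 172.31.255.255)
  192.168.0.0/16 (192.168.0.0 - 192.168.255.255)
Public (not in any RFC 1918 range)


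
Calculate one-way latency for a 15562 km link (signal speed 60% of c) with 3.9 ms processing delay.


Speed = 0.6 * 3e5 km/s = 180000 km/s
Propagation delay = 15562 / 180000 = 0.0865 s = 86.4556 ms
Processing delay = 3.9 ms
Total one-way latency = 90.3556 ms


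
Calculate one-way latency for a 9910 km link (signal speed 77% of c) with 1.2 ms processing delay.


Speed = 0.77 * 3e5 km/s = 231000 km/s
Propagation delay = 9910 / 231000 = 0.0429 s = 42.9004 ms
Processing delay = 1.2 ms
Total one-way latency = 44.1004 ms


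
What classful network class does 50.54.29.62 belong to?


First octet: 50
Binary: 00110010
0xxxxxxx -> Class A (1-126)
Class A, default mask 255.0.0.0 (/8)


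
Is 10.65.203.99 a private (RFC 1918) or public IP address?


RFC 1918 private ranges:
  10.0.0.0/8 (10.0.0.0 - 10.255.255.255)
  172.16.0.0/12 (172.16.0.0 - 172.31.255.255)
  192.168.0.0/16 (192.168.0.0 - 192.168.255.255)
Private (in 10.0.0.0/8)


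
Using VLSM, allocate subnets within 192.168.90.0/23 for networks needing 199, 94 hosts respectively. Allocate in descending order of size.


199 hosts -> /24 (254 usable): 192.168.90.0/24
94 hosts -> /25 (126 usable): 192.168.91.0/25
Allocation: 192.168.90.0/24 (199 hosts, 254 usable); 192.168.91.0/25 (94 hosts, 126 usable)


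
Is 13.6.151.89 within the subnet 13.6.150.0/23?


Subnet network: 13.6.150.0
Test IP AND mask: 13.6.150.0
Yes, 13.6.151.89 is in 13.6.150.0/23


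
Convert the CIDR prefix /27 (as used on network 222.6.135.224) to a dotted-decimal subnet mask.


/27 means 27 network bits, 5 host bits
Binary: 11111111111111111111111111100000
Mask: 255.255.255.224


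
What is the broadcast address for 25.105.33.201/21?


Network: 25.105.32.0/21
Host bits = 11
Set all host bits to 1:
Broadcast: 25.105.39.255


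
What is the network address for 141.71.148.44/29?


IP:   10001101.01000111.10010100.00101100
Mask: 11111111.11111111.11111111.11111000
AND operation:
Net:  10001101.01000111.10010100.00101000
Network: 141.71.148.40/29


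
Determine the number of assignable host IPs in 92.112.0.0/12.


Host bits = 32 - 12 = 20
Total addresses = 2^20 = 1048576
Usable = total - 2 (network and broadcast)
Usable hosts: 1048574


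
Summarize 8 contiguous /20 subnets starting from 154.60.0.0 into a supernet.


Original prefix: /20
Number of subnets: 8 = 2^3
New prefix = 20 - 3 = 17
Supernet: 154.60.0.0/17


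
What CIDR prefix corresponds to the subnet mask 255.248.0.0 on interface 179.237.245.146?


Binary: 11111111.11111000.00000000.00000000
Count leading 1s
Prefix: /13


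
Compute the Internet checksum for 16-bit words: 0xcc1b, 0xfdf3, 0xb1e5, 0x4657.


Sum all words (with carry folding):
+ 0xcc1b = 0xcc1b
+ 0xfdf3 = 0xca0f
+ 0xb1e5 = 0x7bf5
+ 0x4657 = 0xc24c
One's complement: ~0xc24c
Checksum = 0x3db3


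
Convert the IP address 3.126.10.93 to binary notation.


3 = 00000011
126 = 01111110
10 = 00001010
93 = 01011101
Binary: 00000011.01111110.00001010.01011101


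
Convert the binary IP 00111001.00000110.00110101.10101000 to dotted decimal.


00111001 = 57
00000110 = 6
00110101 = 53
10101000 = 168
IP: 57.6.53.168


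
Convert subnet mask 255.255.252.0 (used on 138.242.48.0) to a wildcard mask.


Subnet mask: 255.255.252.0
Wildcard = 255.255.255.255 - subnet mask
255 - 255 = 0
255 - 255 = 0
255 - 252 = 3
255 - 0 = 255
Wildcard: 0.0.3.255


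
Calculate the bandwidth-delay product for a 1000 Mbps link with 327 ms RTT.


BDP = bandwidth * RTT
= 1000 Mbps * 327 ms
= 1000 * 1e6 * 327 / 1000 bits
= 327000000 bits
= 40875000 bytes
= 39916.9922 KB
BDP = 327000000 bits (40875000 bytes)


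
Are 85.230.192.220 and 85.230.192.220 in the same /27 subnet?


Mask: 255.255.255.224
85.230.192.220 AND mask = 85.230.192.192
85.230.192.220 AND mask = 85.230.192.192
Yes, same subnet (85.230.192.192)


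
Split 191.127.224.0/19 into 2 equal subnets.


New prefix = 19 + 1 = 20
Each subnet has 4096 addresses
  191.127.224.0/20
  191.127.240.0/20
Subnets: 191.127.224.0/20, 191.127.240.0/20


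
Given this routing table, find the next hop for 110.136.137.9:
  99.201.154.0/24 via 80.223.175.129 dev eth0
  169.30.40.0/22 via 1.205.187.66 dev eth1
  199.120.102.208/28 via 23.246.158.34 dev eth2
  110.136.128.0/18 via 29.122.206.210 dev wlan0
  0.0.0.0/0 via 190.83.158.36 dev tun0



Longest prefix match for 110.136.137.9:
  /24 99.201.154.0: no
  /22 169.30.40.0: no
  /28 199.120.102.208: no
  /18 110.136.128.0: MATCH
  /0 0.0.0.0: MATCH
Selected: next-hop 29.122.206.210 via wlan0 (matched /18)


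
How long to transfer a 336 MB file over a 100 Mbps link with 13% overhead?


Effective throughput = 100 * (1 - 13/100) = 87 Mbps
File size in Mb = 336 * 8 = 2688 Mb
Time = 2688 / 87
Time = 30.8966 seconds


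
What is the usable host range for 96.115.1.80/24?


Network: 96.115.1.0
Broadcast: 96.115.1.255
First usable = network + 1
Last usable = broadcast - 1
Range: 96.115.1.1 to 96.115.1.254


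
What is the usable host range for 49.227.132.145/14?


Network: 49.224.0.0
Broadcast: 49.227.255.255
First usable = network + 1
Last usable = broadcast - 1
Range: 49.224.0.1 to 49.227.255.254


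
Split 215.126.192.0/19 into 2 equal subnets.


New prefix = 19 + 1 = 20
Each subnet has 4096 addresses
  215.126.192.0/20
  215.126.208.0/20
Subnets: 215.126.192.0/20, 215.126.208.0/20


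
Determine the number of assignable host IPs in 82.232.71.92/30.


Host bits = 32 - 30 = 2
Total addresses = 2^2 = 4
Usable = total - 2 (network and broadcast)
Usable hosts: 2


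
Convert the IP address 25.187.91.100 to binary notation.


25 = 00011001
187 = 10111011
91 = 01011011
100 = 01100100
Binary: 00011001.10111011.01011011.01100100


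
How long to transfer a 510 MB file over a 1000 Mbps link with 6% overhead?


Effective throughput = 1000 * (1 - 6/100) = 940 Mbps
File size in Mb = 510 * 8 = 4080 Mb
Time = 4080 / 940
Time = 4.3404 seconds


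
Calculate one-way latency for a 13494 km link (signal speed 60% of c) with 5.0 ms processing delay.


Speed = 0.6 * 3e5 km/s = 180000 km/s
Propagation delay = 13494 / 180000 = 0.075 s = 74.9667 ms
Processing delay = 5.0 ms
Total one-way latency = 79.9667 ms


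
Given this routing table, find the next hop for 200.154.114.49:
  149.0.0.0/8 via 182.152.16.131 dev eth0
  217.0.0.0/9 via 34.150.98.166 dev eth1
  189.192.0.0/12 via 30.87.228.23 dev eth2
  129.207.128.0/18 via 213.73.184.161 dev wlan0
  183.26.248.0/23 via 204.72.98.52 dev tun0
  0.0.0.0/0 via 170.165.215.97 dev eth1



Longest prefix match for 200.154.114.49:
  /8 149.0.0.0: no
  /9 217.0.0.0: no
  /12 189.192.0.0: no
  /18 129.207.128.0: no
  /23 183.26.248.0: no
  /0 0.0.0.0: MATCH
Selected: next-hop 170.165.215.97 via eth1 (matched /0)


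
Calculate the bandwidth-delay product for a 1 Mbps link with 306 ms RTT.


BDP = bandwidth * RTT
= 1 Mbps * 306 ms
= 1 * 1e6 * 306 / 1000 bits
= 306000 bits
= 38250 bytes
= 37.3535 KB
BDP = 306000 bits (38250 bytes)


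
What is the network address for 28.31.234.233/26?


IP:   00011100.00011111.11101010.11101001
Mask: 11111111.11111111.11111111.11000000
AND operation:
Net:  00011100.00011111.11101010.11000000
Network: 28.31.234.192/26


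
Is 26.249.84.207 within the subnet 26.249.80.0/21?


Subnet network: 26.249.80.0
Test IP AND mask: 26.249.80.0
Yes, 26.249.84.207 is in 26.249.80.0/21


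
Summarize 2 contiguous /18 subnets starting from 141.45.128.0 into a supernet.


Original prefix: /18
Number of subnets: 2 = 2^1
New prefix = 18 - 1 = 17
Supernet: 141.45.128.0/17


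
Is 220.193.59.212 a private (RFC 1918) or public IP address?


RFC 1918 private ranges:
  10.0.0.0/8 (10.0.0.0 - 10.255.255.255)
  172.16.0.0/12 (172.16.0.0 - 172.31.255.255)
  192.168.0.0/16 (192.168.0.0 - 192.168.255.255)
Public (not in any RFC 1918 range)


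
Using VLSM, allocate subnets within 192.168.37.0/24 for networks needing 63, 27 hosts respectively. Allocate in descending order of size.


63 hosts -> /25 (126 usable): 192.168.37.0/25
27 hosts -> /27 (30 usable): 192.168.37.128/27
Allocation: 192.168.37.0/25 (63 hosts, 126 usable); 192.168.37.128/27 (27 hosts, 30 usable)


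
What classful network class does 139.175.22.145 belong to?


First octet: 139
Binary: 10001011
10xxxxxx -> Class B (128-191)
Class B, default mask 255.255.0.0 (/16)


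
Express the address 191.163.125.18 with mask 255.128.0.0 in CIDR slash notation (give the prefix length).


Binary: 11111111.10000000.00000000.00000000
Count leading 1s
Prefix: /9


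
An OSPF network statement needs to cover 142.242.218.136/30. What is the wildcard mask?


Subnet mask: 255.255.255.252
Wildcard = 255.255.255.255 - subnet mask
255 - 255 = 0
255 - 255 = 0
255 - 255 = 0
255 - 252 = 3
Wildcard: 0.0.0.3


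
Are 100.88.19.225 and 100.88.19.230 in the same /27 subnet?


Mask: 255.255.255.224
100.88.19.225 AND mask = 100.88.19.224
100.88.19.230 AND mask = 100.88.19.224
Yes, same subnet (100.88.19.224)


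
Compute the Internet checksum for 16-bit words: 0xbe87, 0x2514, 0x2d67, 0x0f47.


Sum all words (with carry folding):
+ 0xbe87 = 0xbe87
+ 0x2514 = 0xe39b
+ 0x2d67 = 0x1103
+ 0x0f47 = 0x204a
One's complement: ~0x204a
Checksum = 0xdfb5


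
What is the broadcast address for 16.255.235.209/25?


Network: 16.255.235.128/25
Host bits = 7
Set all host bits to 1:
Broadcast: 16.255.235.255


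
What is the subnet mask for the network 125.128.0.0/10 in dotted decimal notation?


/10 means 10 network bits, 22 host bits
Binary: 11111111110000000000000000000000
Mask: 255.192.0.0


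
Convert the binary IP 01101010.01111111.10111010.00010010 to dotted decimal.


01101010 = 106
01111111 = 127
10111010 = 186
00010010 = 18
IP: 106.127.186.18


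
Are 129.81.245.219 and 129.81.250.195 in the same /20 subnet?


Mask: 255.255.240.0
129.81.245.219 AND mask = 129.81.240.0
129.81.250.195 AND mask = 129.81.240.0
Yes, same subnet (129.81.240.0)


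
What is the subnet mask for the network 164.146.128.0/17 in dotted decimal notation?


/17 means 17 network bits, 15 host bits
Binary: 11111111111111111000000000000000
Mask: 255.255.128.0


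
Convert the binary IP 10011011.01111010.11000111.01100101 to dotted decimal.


10011011 = 155
01111010 = 122
11000111 = 199
01100101 = 101
IP: 155.122.199.101


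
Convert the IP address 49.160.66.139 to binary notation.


49 = 00110001
160 = 10100000
66 = 01000010
139 = 10001011
Binary: 00110001.10100000.01000010.10001011


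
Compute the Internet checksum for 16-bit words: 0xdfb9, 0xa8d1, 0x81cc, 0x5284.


Sum all words (with carry folding):
+ 0xdfb9 = 0xdfb9
+ 0xa8d1 = 0x888b
+ 0x81cc = 0x0a58
+ 0x5284 = 0x5cdc
One's complement: ~0x5cdc
Checksum = 0xa323


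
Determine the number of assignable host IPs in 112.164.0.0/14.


Host bits = 32 - 14 = 18
Total addresses = 2^18 = 262144
Usable = total - 2 (network and broadcast)
Usable hosts: 262142


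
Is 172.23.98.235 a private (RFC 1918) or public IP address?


RFC 1918 private ranges:
  10.0.0.0/8 (10.0.0.0 - 10.255.255.255)
  172.16.0.0/12 (172.16.0.0 - 172.31.255.255)
  192.168.0.0/16 (192.168.0.0 - 192.168.255.255)
Private (in 172.16.0.0/12)


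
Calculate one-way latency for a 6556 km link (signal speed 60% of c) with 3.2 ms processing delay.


Speed = 0.6 * 3e5 km/s = 180000 km/s
Propagation delay = 6556 / 180000 = 0.0364 s = 36.4222 ms
Processing delay = 3.2 ms
Total one-way latency = 39.6222 ms


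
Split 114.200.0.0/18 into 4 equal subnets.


New prefix = 18 + 2 = 20
Each subnet has 4096 addresses
  114.200.0.0/20
  114.200.16.0/20
  114.200.32.0/20
  114.200.48.0/20
Subnets: 114.200.0.0/20, 114.200.16.0/20, 114.200.32.0/20, 114.200.48.0/20


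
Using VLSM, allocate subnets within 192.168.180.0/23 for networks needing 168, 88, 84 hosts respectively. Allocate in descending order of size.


168 hosts -> /24 (254 usable): 192.168.180.0/24
88 hosts -> /25 (126 usable): 192.168.181.0/25
84 hosts -> /25 (126 usable): 192.168.181.128/25
Allocation: 192.168.180.0/24 (168 hosts, 254 usable); 192.168.181.0/25 (88 hosts, 126 usable); 192.168.181.128/25 (84 hosts, 126 usable)


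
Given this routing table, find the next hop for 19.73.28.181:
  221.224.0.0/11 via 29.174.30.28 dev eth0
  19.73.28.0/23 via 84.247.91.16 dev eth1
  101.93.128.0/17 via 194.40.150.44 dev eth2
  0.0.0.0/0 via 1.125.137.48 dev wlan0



Longest prefix match for 19.73.28.181:
  /11 221.224.0.0: no
  /23 19.73.28.0: MATCH
  /17 101.93.128.0: no
  /0 0.0.0.0: MATCH
Selected: next-hop 84.247.91.16 via eth1 (matched /23)


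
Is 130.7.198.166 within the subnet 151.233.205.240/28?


Subnet network: 151.233.205.240
Test IP AND mask: 130.7.198.160
No, 130.7.198.166 is not in 151.233.205.240/28


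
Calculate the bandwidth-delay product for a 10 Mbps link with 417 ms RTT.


BDP = bandwidth * RTT
= 10 Mbps * 417 ms
= 10 * 1e6 * 417 / 1000 bits
= 4170000 bits
= 521250 bytes
= 509.0332 KB
BDP = 4170000 bits (521250 bytes)


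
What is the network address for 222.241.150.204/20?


IP:   11011110.11110001.10010110.11001100
Mask: 11111111.11111111.11110000.00000000
AND operation:
Net:  11011110.11110001.10010000.00000000
Network: 222.241.144.0/20


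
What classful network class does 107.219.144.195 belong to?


First octet: 107
Binary: 01101011
0xxxxxxx -> Class A (1-126)
Class A, default mask 255.0.0.0 (/8)


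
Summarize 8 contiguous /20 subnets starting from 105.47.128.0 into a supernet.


Original prefix: /20
Number of subnets: 8 = 2^3
New prefix = 20 - 3 = 17
Supernet: 105.47.128.0/17


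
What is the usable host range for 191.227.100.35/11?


Network: 191.224.0.0
Broadcast: 191.255.255.255
First usable = network + 1
Last usable = broadcast - 1
Range: 191.224.0.1 to 191.255.255.254


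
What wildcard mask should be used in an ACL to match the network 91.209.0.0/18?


Subnet mask: 255.255.192.0
Wildcard = 255.255.255.255 - subnet mask
255 - 255 = 0
255 - 255 = 0
255 - 192 = 63
255 - 0 = 255
Wildcard: 0.0.63.255


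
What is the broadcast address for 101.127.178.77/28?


Network: 101.127.178.64/28
Host bits = 4
Set all host bits to 1:
Broadcast: 101.127.178.79


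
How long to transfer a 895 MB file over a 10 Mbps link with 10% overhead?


Effective throughput = 10 * (1 - 10/100) = 9 Mbps
File size in Mb = 895 * 8 = 7160 Mb
Time = 7160 / 9
Time = 795.5556 seconds


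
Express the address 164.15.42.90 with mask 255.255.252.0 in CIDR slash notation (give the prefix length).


Binary: 11111111.11111111.11111100.00000000
Count leading 1s
Prefix: /22


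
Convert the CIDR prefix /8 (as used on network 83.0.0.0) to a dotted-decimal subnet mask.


/8 means 8 network bits, 24 host bits
Binary: 11111111000000000000000000000000
Mask: 255.0.0.0


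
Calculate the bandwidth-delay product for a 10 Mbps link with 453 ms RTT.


BDP = bandwidth * RTT
= 10 Mbps * 453 ms
= 10 * 1e6 * 453 / 1000 bits
= 4530000 bits
= 566250 bytes
= 552.9785 KB
BDP = 4530000 bits (566250 bytes)


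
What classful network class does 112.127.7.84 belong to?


First octet: 112
Binary: 01110000
0xxxxxxx -> Class A (1-126)
Class A, default mask 255.0.0.0 (/8)


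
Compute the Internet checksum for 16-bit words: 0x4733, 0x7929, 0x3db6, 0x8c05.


Sum all words (with carry folding):
+ 0x4733 = 0x4733
+ 0x7929 = 0xc05c
+ 0x3db6 = 0xfe12
+ 0x8c05 = 0x8a18
One's complement: ~0x8a18
Checksum = 0x75e7


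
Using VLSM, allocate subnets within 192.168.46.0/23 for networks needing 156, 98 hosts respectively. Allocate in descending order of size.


156 hosts -> /24 (254 usable): 192.168.46.0/24
98 hosts -> /25 (126 usable): 192.168.47.0/25
Allocation: 192.168.46.0/24 (156 hosts, 254 usable); 192.168.47.0/25 (98 hosts, 126 usable)


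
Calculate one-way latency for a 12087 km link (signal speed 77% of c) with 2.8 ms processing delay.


Speed = 0.77 * 3e5 km/s = 231000 km/s
Propagation delay = 12087 / 231000 = 0.0523 s = 52.3247 ms
Processing delay = 2.8 ms
Total one-way latency = 55.1247 ms


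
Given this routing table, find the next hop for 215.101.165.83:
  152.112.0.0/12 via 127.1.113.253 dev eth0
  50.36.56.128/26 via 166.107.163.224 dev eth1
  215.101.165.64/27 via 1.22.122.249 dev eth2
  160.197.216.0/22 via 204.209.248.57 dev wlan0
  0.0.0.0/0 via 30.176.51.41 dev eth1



Longest prefix match for 215.101.165.83:
  /12 152.112.0.0: no
  /26 50.36.56.128: no
  /27 215.101.165.64: MATCH
  /22 160.197.216.0: no
  /0 0.0.0.0: MATCH
Selected: next-hop 1.22.122.249 via eth2 (matched /27)


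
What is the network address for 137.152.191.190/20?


IP:   10001001.10011000.10111111.10111110
Mask: 11111111.11111111.11110000.00000000
AND operation:
Net:  10001001.10011000.10110000.00000000
Network: 137.152.176.0/20


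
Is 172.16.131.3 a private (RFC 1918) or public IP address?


RFC 1918 private ranges:
  10.0.0.0/8 (10.0.0.0 - 10.255.255.255)
  172.16.0.0/12 (172.16.0.0 - 172.31.255.255)
  192.168.0.0/16 (192.168.0.0 - 192.168.255.255)
Private (in 172.16.0.0/12)


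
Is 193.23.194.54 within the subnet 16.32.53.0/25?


Subnet network: 16.32.53.0
Test IP AND mask: 193.23.194.0
No, 193.23.194.54 is not in 16.32.53.0/25


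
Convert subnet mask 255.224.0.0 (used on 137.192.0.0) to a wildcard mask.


Subnet mask: 255.224.0.0
Wildcard = 255.255.255.255 - subnet mask
255 - 255 = 0
255 - 224 = 31
255 - 0 = 255
255 - 0 = 255
Wildcard: 0.31.255.255


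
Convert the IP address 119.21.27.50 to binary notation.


119 = 01110111
21 = 00010101
27 = 00011011
50 = 00110010
Binary: 01110111.00010101.00011011.00110010


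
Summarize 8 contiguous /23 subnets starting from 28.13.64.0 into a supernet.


Original prefix: /23
Number of subnets: 8 = 2^3
New prefix = 23 - 3 = 20
Supernet: 28.13.64.0/20


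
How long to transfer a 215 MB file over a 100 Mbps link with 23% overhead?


Effective throughput = 100 * (1 - 23/100) = 77 Mbps
File size in Mb = 215 * 8 = 1720 Mb
Time = 1720 / 77
Time = 22.3377 seconds


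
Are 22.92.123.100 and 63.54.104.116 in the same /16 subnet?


Mask: 255.255.0.0
22.92.123.100 AND mask = 22.92.0.0
63.54.104.116 AND mask = 63.54.0.0
No, different subnets (22.92.0.0 vs 63.54.0.0)


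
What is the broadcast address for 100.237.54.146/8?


Network: 100.0.0.0/8
Host bits = 24
Set all host bits to 1:
Broadcast: 100.255.255.255


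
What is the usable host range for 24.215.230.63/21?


Network: 24.215.224.0
Broadcast: 24.215.231.255
First usable = network + 1
Last usable = broadcast - 1
Range: 24.215.224.1 to 24.215.231.254


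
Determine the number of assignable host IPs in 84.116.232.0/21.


Host bits = 32 - 21 = 11
Total addresses = 2^11 = 2048
Usable = total - 2 (network and broadcast)
Usable hosts: 2046


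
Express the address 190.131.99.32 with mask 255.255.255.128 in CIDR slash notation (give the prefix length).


Binary: 11111111.11111111.11111111.10000000
Count leading 1s
Prefix: /25


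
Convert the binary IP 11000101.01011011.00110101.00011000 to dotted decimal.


11000101 = 197
01011011 = 91
00110101 = 53
00011000 = 24
IP: 197.91.53.24


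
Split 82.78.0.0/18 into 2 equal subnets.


New prefix = 18 + 1 = 19
Each subnet has 8192 addresses
  82.78.0.0/19
  82.78.32.0/19
Subnets: 82.78.0.0/19, 82.78.32.0/19


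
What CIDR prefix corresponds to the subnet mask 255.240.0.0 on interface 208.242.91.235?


Binary: 11111111.11110000.00000000.00000000
Count leading 1s
Prefix: /12


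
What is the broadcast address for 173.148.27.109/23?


Network: 173.148.26.0/23
Host bits = 9
Set all host bits to 1:
Broadcast: 173.148.27.255


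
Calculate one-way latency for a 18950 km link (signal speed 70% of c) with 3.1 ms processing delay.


Speed = 0.7 * 3e5 km/s = 210000 km/s
Propagation delay = 18950 / 210000 = 0.0902 s = 90.2381 ms
Processing delay = 3.1 ms
Total one-way latency = 93.3381 ms


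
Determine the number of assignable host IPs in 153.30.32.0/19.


Host bits = 32 - 19 = 13
Total addresses = 2^13 = 8192
Usable = total - 2 (network and broadcast)
Usable hosts: 8190


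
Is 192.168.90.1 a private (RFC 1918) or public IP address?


RFC 1918 private ranges:
  10.0.0.0/8 (10.0.0.0 - 10.255.255.255)
  172.16.0.0/12 (172.16.0.0 - 172.31.255.255)
  192.168.0.0/16 (192.168.0.0 - 192.168.255.255)
Private (in 192.168.0.0/16)


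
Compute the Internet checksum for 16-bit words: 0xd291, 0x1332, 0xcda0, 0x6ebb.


Sum all words (with carry folding):
+ 0xd291 = 0xd291
+ 0x1332 = 0xe5c3
+ 0xcda0 = 0xb364
+ 0x6ebb = 0x2220
One's complement: ~0x2220
Checksum = 0xdddf


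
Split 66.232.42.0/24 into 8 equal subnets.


New prefix = 24 + 3 = 27
Each subnet has 32 addresses
  66.232.42.0/27
  66.232.42.32/27
  66.232.42.64/27
  66.232.42.96/27
  66.232.42.128/27
  66.232.42.160/27
  66.232.42.192/27
  66.232.42.224/27
Subnets: 66.232.42.0/27, 66.232.42.32/27, 66.232.42.64/27, 66.232.42.96/27, 66.232.42.128/27, 66.232.42.160/27, 66.232.42.192/27, 66.232.42.224/27


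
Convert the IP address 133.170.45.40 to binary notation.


133 = 10000101
170 = 10101010
45 = 00101101
40 = 00101000
Binary: 10000101.10101010.00101101.00101000


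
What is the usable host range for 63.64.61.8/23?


Network: 63.64.60.0
Broadcast: 63.64.61.255
First usable = network + 1
Last usable = broadcast - 1
Range: 63.64.60.1 to 63.64.61.254


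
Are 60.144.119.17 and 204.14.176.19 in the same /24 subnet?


Mask: 255.255.255.0
60.144.119.17 AND mask = 60.144.119.0
204.14.176.19 AND mask = 204.14.176.0
No, different subnets (60.144.119.0 vs 204.14.176.0)


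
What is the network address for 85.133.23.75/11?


IP:   01010101.10000101.00010111.01001011
Mask: 11111111.11100000.00000000.00000000
AND operation:
Net:  01010101.10000000.00000000.00000000
Network: 85.128.0.0/11


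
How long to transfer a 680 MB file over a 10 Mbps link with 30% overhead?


Effective throughput = 10 * (1 - 30/100) = 7 Mbps
File size in Mb = 680 * 8 = 5440 Mb
Time = 5440 / 7
Time = 777.1429 seconds


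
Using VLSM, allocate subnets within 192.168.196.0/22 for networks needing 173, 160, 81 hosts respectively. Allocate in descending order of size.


173 hosts -> /24 (254 usable): 192.168.196.0/24
160 hosts -> /24 (254 usable): 192.168.197.0/24
81 hosts -> /25 (126 usable): 192.168.198.0/25
Allocation: 192.168.196.0/24 (173 hosts, 254 usable); 192.168.197.0/24 (160 hosts, 254 usable); 192.168.198.0/25 (81 hosts, 126 usable)


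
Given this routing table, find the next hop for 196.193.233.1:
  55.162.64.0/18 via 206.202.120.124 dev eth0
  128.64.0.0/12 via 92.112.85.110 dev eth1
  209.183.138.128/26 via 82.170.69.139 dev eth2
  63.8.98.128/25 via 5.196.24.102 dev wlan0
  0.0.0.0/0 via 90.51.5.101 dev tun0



Longest prefix match for 196.193.233.1:
  /18 55.162.64.0: no
  /12 128.64.0.0: no
  /26 209.183.138.128: no
  /25 63.8.98.128: no
  /0 0.0.0.0: MATCH
Selected: next-hop 90.51.5.101 via tun0 (matched /0)


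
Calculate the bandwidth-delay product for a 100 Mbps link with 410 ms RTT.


BDP = bandwidth * RTT
= 100 Mbps * 410 ms
= 100 * 1e6 * 410 / 1000 bits
= 41000000 bits
= 5125000 bytes
= 5004.8828 KB
BDP = 41000000 bits (5125000 bytes)


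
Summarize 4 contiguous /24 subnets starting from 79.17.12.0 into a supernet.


Original prefix: /24
Number of subnets: 4 = 2^2
New prefix = 24 - 2 = 22
Supernet: 79.17.12.0/22


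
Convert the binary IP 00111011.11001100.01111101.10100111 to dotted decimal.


00111011 = 59
11001100 = 204
01111101 = 125
10100111 = 167
IP: 59.204.125.167


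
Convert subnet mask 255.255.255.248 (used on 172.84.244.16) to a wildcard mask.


Subnet mask: 255.255.255.248
Wildcard = 255.255.255.255 - subnet mask
255 - 255 = 0
255 - 255 = 0
255 - 255 = 0
255 - 248 = 7
Wildcard: 0.0.0.7


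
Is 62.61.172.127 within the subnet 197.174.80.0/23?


Subnet network: 197.174.80.0
Test IP AND mask: 62.61.172.0
No, 62.61.172.127 is not in 197.174.80.0/23


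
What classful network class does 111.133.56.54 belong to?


First octet: 111
Binary: 01101111
0xxxxxxx -> Class A (1-126)
Class A, default mask 255.0.0.0 (/8)


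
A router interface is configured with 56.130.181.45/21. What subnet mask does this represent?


/21 means 21 network bits, 11 host bits
Binary: 11111111111111111111100000000000
Mask: 255.255.248.0


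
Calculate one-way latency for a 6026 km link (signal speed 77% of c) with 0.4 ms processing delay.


Speed = 0.77 * 3e5 km/s = 231000 km/s
Propagation delay = 6026 / 231000 = 0.0261 s = 26.0866 ms
Processing delay = 0.4 ms
Total one-way latency = 26.4866 ms


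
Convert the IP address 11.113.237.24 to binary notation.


11 = 00001011
113 = 01110001
237 = 11101101
24 = 00011000
Binary: 00001011.01110001.11101101.00011000


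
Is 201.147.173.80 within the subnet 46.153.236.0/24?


Subnet network: 46.153.236.0
Test IP AND mask: 201.147.173.0
No, 201.147.173.80 is not in 46.153.236.0/24


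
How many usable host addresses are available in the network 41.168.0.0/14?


Host bits = 32 - 14 = 18
Total addresses = 2^18 = 262144
Usable = total - 2 (network and broadcast)
Usable hosts: 262142


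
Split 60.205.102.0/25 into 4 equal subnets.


New prefix = 25 + 2 = 27
Each subnet has 32 addresses
  60.205.102.0/27
  60.205.102.32/27
  60.205.102.64/27
  60.205.102.96/27
Subnets: 60.205.102.0/27, 60.205.102.32/27, 60.205.102.64/27, 60.205.102.96/27


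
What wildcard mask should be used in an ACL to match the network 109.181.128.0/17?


Subnet mask: 255.255.128.0
Wildcard = 255.255.255.255 - subnet mask
255 - 255 = 0
255 - 255 = 0
255 - 128 = 127
255 - 0 = 255
Wildcard: 0.0.127.255


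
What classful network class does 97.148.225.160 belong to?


First octet: 97
Binary: 01100001
0xxxxxxx -> Class A (1-126)
Class A, default mask 255.0.0.0 (/8)


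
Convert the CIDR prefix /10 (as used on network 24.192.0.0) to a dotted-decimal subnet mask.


/10 means 10 network bits, 22 host bits
Binary: 11111111110000000000000000000000
Mask: 255.192.0.0


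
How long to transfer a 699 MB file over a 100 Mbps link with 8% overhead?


Effective throughput = 100 * (1 - 8/100) = 92 Mbps
File size in Mb = 699 * 8 = 5592 Mb
Time = 5592 / 92
Time = 60.7826 seconds


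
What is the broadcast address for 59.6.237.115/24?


Network: 59.6.237.0/24
Host bits = 8
Set all host bits to 1:
Broadcast: 59.6.237.255


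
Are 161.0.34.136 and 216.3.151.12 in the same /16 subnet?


Mask: 255.255.0.0
161.0.34.136 AND mask = 161.0.0.0
216.3.151.12 AND mask = 216.3.0.0
No, different subnets (161.0.0.0 vs 216.3.0.0)


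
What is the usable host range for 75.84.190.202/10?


Network: 75.64.0.0
Broadcast: 75.127.255.255
First usable = network + 1
Last usable = broadcast - 1
Range: 75.64.0.1 to 75.127.255.254


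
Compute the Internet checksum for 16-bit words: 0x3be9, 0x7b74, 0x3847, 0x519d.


Sum all words (with carry folding):
+ 0x3be9 = 0x3be9
+ 0x7b74 = 0xb75d
+ 0x3847 = 0xefa4
+ 0x519d = 0x4142
One's complement: ~0x4142
Checksum = 0xbebd


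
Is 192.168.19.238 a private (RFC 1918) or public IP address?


RFC 1918 private ranges:
  10.0.0.0/8 (10.0.0.0 - 10.255.255.255)
  172.16.0.0/12 (172.16.0.0 - 172.31.255.255)
  192.168.0.0/16 (192.168.0.0 - 192.168.255.255)
Private (in 192.168.0.0/16)


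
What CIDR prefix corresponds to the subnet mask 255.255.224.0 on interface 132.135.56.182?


Binary: 11111111.11111111.11100000.00000000
Count leading 1s
Prefix: /19


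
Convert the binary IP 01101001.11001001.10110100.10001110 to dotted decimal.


01101001 = 105
11001001 = 201
10110100 = 180
10001110 = 142
IP: 105.201.180.142


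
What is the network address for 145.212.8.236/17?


IP:   10010001.11010100.00001000.11101100
Mask: 11111111.11111111.10000000.00000000
AND operation:
Net:  10010001.11010100.00000000.00000000
Network: 145.212.0.0/17


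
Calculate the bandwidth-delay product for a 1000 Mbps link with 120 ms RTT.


BDP = bandwidth * RTT
= 1000 Mbps * 120 ms
= 1000 * 1e6 * 120 / 1000 bits
= 120000000 bits
= 15000000 bytes
= 14648.4375 KB
BDP = 120000000 bits (15000000 bytes)


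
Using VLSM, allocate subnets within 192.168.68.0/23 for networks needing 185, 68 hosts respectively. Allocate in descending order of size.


185 hosts -> /24 (254 usable): 192.168.68.0/24
68 hosts -> /25 (126 usable): 192.168.69.0/25
Allocation: 192.168.68.0/24 (185 hosts, 254 usable); 192.168.69.0/25 (68 hosts, 126 usable)


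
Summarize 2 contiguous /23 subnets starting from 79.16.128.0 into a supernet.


Original prefix: /23
Number of subnets: 2 = 2^1
New prefix = 23 - 1 = 22
Supernet: 79.16.128.0/22


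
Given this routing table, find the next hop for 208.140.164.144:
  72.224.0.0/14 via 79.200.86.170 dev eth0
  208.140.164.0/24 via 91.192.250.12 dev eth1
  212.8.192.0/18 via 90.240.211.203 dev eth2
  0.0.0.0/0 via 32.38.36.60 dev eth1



Longest prefix match for 208.140.164.144:
  /14 72.224.0.0: no
  /24 208.140.164.0: MATCH
  /18 212.8.192.0: no
  /0 0.0.0.0: MATCH
Selected: next-hop 91.192.250.12 via eth1 (matched /24)


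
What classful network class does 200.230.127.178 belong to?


First octet: 200
Binary: 11001000
110xxxxx -> Class C (192-223)
Class C, default mask 255.255.255.0 (/24)


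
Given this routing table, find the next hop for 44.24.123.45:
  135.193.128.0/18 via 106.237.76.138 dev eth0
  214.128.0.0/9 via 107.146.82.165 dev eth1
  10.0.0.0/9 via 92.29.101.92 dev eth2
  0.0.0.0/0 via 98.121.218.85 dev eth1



Longest prefix match for 44.24.123.45:
  /18 135.193.128.0: no
  /9 214.128.0.0: no
  /9 10.0.0.0: no
  /0 0.0.0.0: MATCH
Selected: next-hop 98.121.218.85 via eth1 (matched /0)


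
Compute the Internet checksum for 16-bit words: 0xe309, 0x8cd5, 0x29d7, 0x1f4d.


Sum all words (with carry folding):
+ 0xe309 = 0xe309
+ 0x8cd5 = 0x6fdf
+ 0x29d7 = 0x99b6
+ 0x1f4d = 0xb903
One's complement: ~0xb903
Checksum = 0x46fc


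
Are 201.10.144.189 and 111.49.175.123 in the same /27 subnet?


Mask: 255.255.255.224
201.10.144.189 AND mask = 201.10.144.160
111.49.175.123 AND mask = 111.49.175.96
No, different subnets (201.10.144.160 vs 111.49.175.96)


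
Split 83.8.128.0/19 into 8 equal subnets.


New prefix = 19 + 3 = 22
Each subnet has 1024 addresses
  83.8.128.0/22
  83.8.132.0/22
  83.8.136.0/22
  83.8.140.0/22
  83.8.144.0/22
  83.8.148.0/22
  83.8.152.0/22
  83.8.156.0/22
Subnets: 83.8.128.0/22, 83.8.132.0/22, 83.8.136.0/22, 83.8.140.0/22, 83.8.144.0/22, 83.8.148.0/22, 83.8.152.0/22, 83.8.156.0/22


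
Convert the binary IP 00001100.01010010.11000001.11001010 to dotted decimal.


00001100 = 12
01010010 = 82
11000001 = 193
11001010 = 202
IP: 12.82.193.202


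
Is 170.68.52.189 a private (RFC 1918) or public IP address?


RFC 1918 private ranges:
  10.0.0.0/8 (10.0.0.0 - 10.255.255.255)
  172.16.0.0/12 (172.16.0.0 - 172.31.255.255)
  192.168.0.0/16 (192.168.0.0 - 192.168.255.255)
Public (not in any RFC 1918 range)


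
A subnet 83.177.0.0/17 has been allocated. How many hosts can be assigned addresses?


Host bits = 32 - 17 = 15
Total addresses = 2^15 = 32768
Usable = total - 2 (network and broadcast)
Usable hosts: 32766


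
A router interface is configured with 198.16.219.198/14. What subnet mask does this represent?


/14 means 14 network bits, 18 host bits
Binary: 11111111111111000000000000000000
Mask: 255.252.0.0


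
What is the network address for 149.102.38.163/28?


IP:   10010101.01100110.00100110.10100011
Mask: 11111111.11111111.11111111.11110000
AND operation:
Net:  10010101.01100110.00100110.10100000
Network: 149.102.38.160/28


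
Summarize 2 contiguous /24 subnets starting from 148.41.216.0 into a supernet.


Original prefix: /24
Number of subnets: 2 = 2^1
New prefix = 24 - 1 = 23
Supernet: 148.41.216.0/23


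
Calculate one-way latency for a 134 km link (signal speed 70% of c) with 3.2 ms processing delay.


Speed = 0.7 * 3e5 km/s = 210000 km/s
Propagation delay = 134 / 210000 = 0.0006 s = 0.6381 ms
Processing delay = 3.2 ms
Total one-way latency = 3.8381 ms


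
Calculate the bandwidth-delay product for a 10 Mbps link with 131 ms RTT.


BDP = bandwidth * RTT
= 10 Mbps * 131 ms
= 10 * 1e6 * 131 / 1000 bits
= 1310000 bits
= 163750 bytes
= 159.9121 KB
BDP = 1310000 bits (163750 bytes)


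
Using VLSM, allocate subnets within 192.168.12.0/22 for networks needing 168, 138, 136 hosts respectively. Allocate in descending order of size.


168 hosts -> /24 (254 usable): 192.168.12.0/24
138 hosts -> /24 (254 usable): 192.168.13.0/24
136 hosts -> /24 (254 usable): 192.168.14.0/24
Allocation: 192.168.12.0/24 (168 hosts, 254 usable); 192.168.13.0/24 (138 hosts, 254 usable); 192.168.14.0/24 (136 hosts, 254 usable)


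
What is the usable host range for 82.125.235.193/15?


Network: 82.124.0.0
Broadcast: 82.125.255.255
First usable = network + 1
Last usable = broadcast - 1
Range: 82.124.0.1 to 82.125.255.254


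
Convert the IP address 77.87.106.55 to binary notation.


77 = 01001101
87 = 01010111
106 = 01101010
55 = 00110111
Binary: 01001101.01010111.01101010.00110111


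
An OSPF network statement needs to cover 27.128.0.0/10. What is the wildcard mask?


Subnet mask: 255.192.0.0
Wildcard = 255.255.255.255 - subnet mask
255 - 255 = 0
255 - 192 = 63
255 - 0 = 255
255 - 0 = 255
Wildcard: 0.63.255.255


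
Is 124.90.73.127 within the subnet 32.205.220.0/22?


Subnet network: 32.205.220.0
Test IP AND mask: 124.90.72.0
No, 124.90.73.127 is not in 32.205.220.0/22


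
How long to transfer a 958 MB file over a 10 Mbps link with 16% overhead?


Effective throughput = 10 * (1 - 16/100) = 8.4 Mbps
File size in Mb = 958 * 8 = 7664 Mb
Time = 7664 / 8.4
Time = 912.381 seconds


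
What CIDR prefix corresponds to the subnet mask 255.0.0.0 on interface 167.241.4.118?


Binary: 11111111.00000000.00000000.00000000
Count leading 1s
Prefix: /8


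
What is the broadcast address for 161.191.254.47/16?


Network: 161.191.0.0/16
Host bits = 16
Set all host bits to 1:
Broadcast: 161.191.255.255


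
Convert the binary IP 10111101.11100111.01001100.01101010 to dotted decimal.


10111101 = 189
11100111 = 231
01001100 = 76
01101010 = 106
IP: 189.231.76.106


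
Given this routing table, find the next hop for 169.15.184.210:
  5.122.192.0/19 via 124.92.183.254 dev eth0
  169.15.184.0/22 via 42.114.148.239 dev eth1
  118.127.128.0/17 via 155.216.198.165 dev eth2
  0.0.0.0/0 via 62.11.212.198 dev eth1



Longest prefix match for 169.15.184.210:
  /19 5.122.192.0: no
  /22 169.15.184.0: MATCH
  /17 118.127.128.0: no
  /0 0.0.0.0: MATCH
Selected: next-hop 42.114.148.239 via eth1 (matched /22)


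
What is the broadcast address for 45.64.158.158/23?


Network: 45.64.158.0/23
Host bits = 9
Set all host bits to 1:
Broadcast: 45.64.159.255


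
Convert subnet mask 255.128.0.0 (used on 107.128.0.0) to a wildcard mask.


Subnet mask: 255.128.0.0
Wildcard = 255.255.255.255 - subnet mask
255 - 255 = 0
255 - 128 = 127
255 - 0 = 255
255 - 0 = 255
Wildcard: 0.127.255.255


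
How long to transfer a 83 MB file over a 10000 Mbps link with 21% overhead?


Effective throughput = 10000 * (1 - 21/100) = 7900 Mbps
File size in Mb = 83 * 8 = 664 Mb
Time = 664 / 7900
Time = 0.0841 seconds


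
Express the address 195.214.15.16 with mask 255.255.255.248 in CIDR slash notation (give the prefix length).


Binary: 11111111.11111111.11111111.11111000
Count leading 1s
Prefix: /29


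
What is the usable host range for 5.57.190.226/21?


Network: 5.57.184.0
Broadcast: 5.57.191.255
First usable = network + 1
Last usable = broadcast - 1
Range: 5.57.184.1 to 5.57.191.254


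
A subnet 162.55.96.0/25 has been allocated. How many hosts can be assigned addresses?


Host bits = 32 - 25 = 7
Total addresses = 2^7 = 128
Usable = total - 2 (network and broadcast)
Usable hosts: 126


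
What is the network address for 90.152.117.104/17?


IP:   01011010.10011000.01110101.01101000
Mask: 11111111.11111111.10000000.00000000
AND operation:
Net:  01011010.10011000.00000000.00000000
Network: 90.152.0.0/17


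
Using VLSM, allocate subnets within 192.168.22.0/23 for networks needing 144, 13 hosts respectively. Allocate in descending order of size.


144 hosts -> /24 (254 usable): 192.168.22.0/24
13 hosts -> /28 (14 usable): 192.168.23.0/28
Allocation: 192.168.22.0/24 (144 hosts, 254 usable); 192.168.23.0/28 (13 hosts, 14 usable)


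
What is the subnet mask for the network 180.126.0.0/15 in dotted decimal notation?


/15 means 15 network bits, 17 host bits
Binary: 11111111111111100000000000000000
Mask: 255.254.0.0


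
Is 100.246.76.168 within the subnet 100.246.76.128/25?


Subnet network: 100.246.76.128
Test IP AND mask: 100.246.76.128
Yes, 100.246.76.168 is in 100.246.76.128/25


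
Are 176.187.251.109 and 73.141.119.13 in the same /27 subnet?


Mask: 255.255.255.224
176.187.251.109 AND mask = 176.187.251.96
73.141.119.13 AND mask = 73.141.119.0
No, different subnets (176.187.251.96 vs 73.141.119.0)


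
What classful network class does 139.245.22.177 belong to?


First octet: 139
Binary: 10001011
10xxxxxx -> Class B (128-191)
Class B, default mask 255.255.0.0 (/16)


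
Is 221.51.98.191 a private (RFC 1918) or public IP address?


RFC 1918 private ranges:
  10.0.0.0/8 (10.0.0.0 - 10.255.255.255)
  172.16.0.0/12 (172.16.0.0 - 172.31.255.255)
  192.168.0.0/16 (192.168.0.0 - 192.168.255.255)
Public (not in any RFC 1918 range)


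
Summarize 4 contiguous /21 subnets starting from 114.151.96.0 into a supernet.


Original prefix: /21
Number of subnets: 4 = 2^2
New prefix = 21 - 2 = 19
Supernet: 114.151.96.0/19


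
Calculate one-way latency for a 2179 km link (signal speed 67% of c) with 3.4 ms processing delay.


Speed = 0.67 * 3e5 km/s = 201000 km/s
Propagation delay = 2179 / 201000 = 0.0108 s = 10.8408 ms
Processing delay = 3.4 ms
Total one-way latency = 14.2408 ms


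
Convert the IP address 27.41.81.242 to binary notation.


27 = 00011011
41 = 00101001
81 = 01010001
242 = 11110010
Binary: 00011011.00101001.01010001.11110010


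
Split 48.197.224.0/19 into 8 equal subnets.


New prefix = 19 + 3 = 22
Each subnet has 1024 addresses
  48.197.224.0/22
  48.197.228.0/22
  48.197.232.0/22
  48.197.236.0/22
  48.197.240.0/22
  48.197.244.0/22
  48.197.248.0/22
  48.197.252.0/22
Subnets: 48.197.224.0/22, 48.197.228.0/22, 48.197.232.0/22, 48.197.236.0/22, 48.197.240.0/22, 48.197.244.0/22, 48.197.248.0/22, 48.197.252.0/22
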